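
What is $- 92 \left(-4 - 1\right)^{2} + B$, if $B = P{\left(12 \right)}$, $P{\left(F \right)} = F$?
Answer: $-2288$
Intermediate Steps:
$B = 12$
$- 92 \left(-4 - 1\right)^{2} + B = - 92 \left(-4 - 1\right)^{2} + 12 = - 92 \left(-5\right)^{2} + 12 = \left(-92\right) 25 + 12 = -2300 + 12 = -2288$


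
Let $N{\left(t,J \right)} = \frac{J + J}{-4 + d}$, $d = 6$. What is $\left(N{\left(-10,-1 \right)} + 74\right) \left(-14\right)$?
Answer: $-1022$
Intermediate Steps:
$N{\left(t,J \right)} = J$ ($N{\left(t,J \right)} = \frac{J + J}{-4 + 6} = \frac{2 J}{2} = 2 J \frac{1}{2} = J$)
$\left(N{\left(-10,-1 \right)} + 74\right) \left(-14\right) = \left(-1 + 74\right) \left(-14\right) = 73 \left(-14\right) = -1022$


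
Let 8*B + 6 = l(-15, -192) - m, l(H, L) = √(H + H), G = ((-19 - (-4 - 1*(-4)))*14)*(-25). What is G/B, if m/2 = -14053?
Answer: 149492000/78961003 - 5320*I*√30/78961003 ≈ 1.8932 - 0.00036903*I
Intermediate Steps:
m = -28106 (m = 2*(-14053) = -28106)
G = 6650 (G = ((-19 - (-4 + 4))*14)*(-25) = ((-19 - 1*0)*14)*(-25) = ((-19 + 0)*14)*(-25) = -19*14*(-25) = -266*(-25) = 6650)
l(H, L) = √2*√H (l(H, L) = √(2*H) = √2*√H)
B = 7025/2 + I*√30/8 (B = -¾ + (√2*√(-15) - 1*(-28106))/8 = -¾ + (√2*(I*√15) + 28106)/8 = -¾ + (I*√30 + 28106)/8 = -¾ + (28106 + I*√30)/8 = -¾ + (14053/4 + I*√30/8) = 7025/2 + I*√30/8 ≈ 3512.5 + 0.68465*I)
G/B = 6650/(7025/2 + I*√30/8)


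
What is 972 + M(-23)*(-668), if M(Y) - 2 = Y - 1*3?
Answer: 17004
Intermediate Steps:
M(Y) = -1 + Y (M(Y) = 2 + (Y - 1*3) = 2 + (Y - 3) = 2 + (-3 + Y) = -1 + Y)
972 + M(-23)*(-668) = 972 + (-1 - 23)*(-668) = 972 - 24*(-668) = 972 + 16032 = 17004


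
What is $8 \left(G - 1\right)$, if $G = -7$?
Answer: $-64$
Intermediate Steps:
$8 \left(G - 1\right) = 8 \left(-7 - 1\right) = 8 \left(-8\right) = -64$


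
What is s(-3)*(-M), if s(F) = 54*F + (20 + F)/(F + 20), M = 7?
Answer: 1127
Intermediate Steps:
s(F) = 1 + 54*F (s(F) = 54*F + (20 + F)/(20 + F) = 54*F + 1 = 1 + 54*F)
s(-3)*(-M) = (1 + 54*(-3))*(-1*7) = (1 - 162)*(-7) = -161*(-7) = 1127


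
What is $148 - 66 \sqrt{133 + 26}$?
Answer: $148 - 66 \sqrt{159} \approx -684.23$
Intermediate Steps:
$148 - 66 \sqrt{133 + 26} = 148 - 66 \sqrt{159}$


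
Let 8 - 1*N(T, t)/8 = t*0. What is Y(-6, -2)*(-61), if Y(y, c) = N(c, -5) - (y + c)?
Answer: -4392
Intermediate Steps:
N(T, t) = 64 (N(T, t) = 64 - 8*t*0 = 64 - 8*0 = 64 + 0 = 64)
Y(y, c) = 64 - c - y (Y(y, c) = 64 - (y + c) = 64 - (c + y) = 64 + (-c - y) = 64 - c - y)
Y(-6, -2)*(-61) = (64 - 1*(-2) - 1*(-6))*(-61) = (64 + 2 + 6)*(-61) = 72*(-61) = -4392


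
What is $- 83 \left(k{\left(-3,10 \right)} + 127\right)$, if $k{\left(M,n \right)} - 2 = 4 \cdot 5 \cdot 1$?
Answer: $-12367$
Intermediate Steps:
$k{\left(M,n \right)} = 22$ ($k{\left(M,n \right)} = 2 + 4 \cdot 5 \cdot 1 = 2 + 20 \cdot 1 = 2 + 20 = 22$)
$- 83 \left(k{\left(-3,10 \right)} + 127\right) = - 83 \left(22 + 127\right) = \left(-83\right) 149 = -12367$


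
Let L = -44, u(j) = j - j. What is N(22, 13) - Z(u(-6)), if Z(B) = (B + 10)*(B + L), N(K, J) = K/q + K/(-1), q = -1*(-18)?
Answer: 3773/9 ≈ 419.22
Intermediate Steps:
q = 18
u(j) = 0
N(K, J) = -17*K/18 (N(K, J) = K/18 + K/(-1) = K*(1/18) + K*(-1) = K/18 - K = -17*K/18)
Z(B) = (-44 + B)*(10 + B) (Z(B) = (B + 10)*(B - 44) = (10 + B)*(-44 + B) = (-44 + B)*(10 + B))
N(22, 13) - Z(u(-6)) = -17/18*22 - (-440 + 0² - 34*0) = -187/9 - (-440 + 0 + 0) = -187/9 - 1*(-440) = -187/9 + 440 = 3773/9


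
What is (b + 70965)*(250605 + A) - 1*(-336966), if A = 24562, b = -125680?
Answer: -15055425439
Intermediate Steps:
(b + 70965)*(250605 + A) - 1*(-336966) = (-125680 + 70965)*(250605 + 24562) - 1*(-336966) = -54715*275167 + 336966 = -15055762405 + 336966 = -15055425439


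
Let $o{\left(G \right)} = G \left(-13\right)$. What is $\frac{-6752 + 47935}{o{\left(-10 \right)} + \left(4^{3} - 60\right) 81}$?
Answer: $\frac{41183}{454} \approx 90.711$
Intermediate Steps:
$o{\left(G \right)} = - 13 G$
$\frac{-6752 + 47935}{o{\left(-10 \right)} + \left(4^{3} - 60\right) 81} = \frac{-6752 + 47935}{\left(-13\right) \left(-10\right) + \left(4^{3} - 60\right) 81} = \frac{41183}{130 + \left(64 - 60\right) 81} = \frac{41183}{130 + 4 \cdot 81} = \frac{41183}{130 + 324} = \frac{41183}{454}$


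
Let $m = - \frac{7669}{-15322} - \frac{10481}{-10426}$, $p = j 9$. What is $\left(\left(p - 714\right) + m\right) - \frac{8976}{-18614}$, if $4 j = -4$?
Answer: $- \frac{267994193791356}{371691732451} \approx -721.01$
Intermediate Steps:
$j = -1$ ($j = \frac{1}{4} \left(-4\right) = -1$)
$p = -9$ ($p = \left(-1\right) 9 = -9$)
$m = \frac{60136719}{39936793}$ ($m = \left(-7669\right) \left(- \frac{1}{15322}\right) - - \frac{10481}{10426} = \frac{7669}{15322} + \frac{10481}{10426} = \frac{60136719}{39936793} \approx 1.5058$)
$\left(\left(p - 714\right) + m\right) - \frac{8976}{-18614} = \left(\left(-9 - 714\right) + \frac{60136719}{39936793}\right) - \frac{8976}{-18614} = \left(\left(-9 - 714\right) + \frac{60136719}{39936793}\right) - - \frac{4488}{9307} = \left(-723 + \frac{60136719}{39936793}\right) + \frac{4488}{9307} = - \frac{28814164620}{39936793} + \frac{4488}{9307} = - \frac{267994193791356}{371691732451}$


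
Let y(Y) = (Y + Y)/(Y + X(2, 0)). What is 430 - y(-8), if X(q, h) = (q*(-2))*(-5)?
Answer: 1294/3 ≈ 431.33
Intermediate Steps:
X(q, h) = 10*q (X(q, h) = -2*q*(-5) = 10*q)
y(Y) = 2*Y/(20 + Y) (y(Y) = (Y + Y)/(Y + 10*2) = (2*Y)/(Y + 20) = (2*Y)/(20 + Y) = 2*Y/(20 + Y))
430 - y(-8) = 430 - 2*(-8)/(20 - 8) = 430 - 2*(-8)/12 = 430 - 1*(-4/3) = 430 + 4/3 = 1294/3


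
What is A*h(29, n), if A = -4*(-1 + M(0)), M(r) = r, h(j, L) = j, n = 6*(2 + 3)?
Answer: 116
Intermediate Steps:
n = 30 (n = 6*5 = 30)
A = 4 (A = -4*(-1 + 0) = -4*(-1) = 4)
A*h(29, n) = 4*29 = 116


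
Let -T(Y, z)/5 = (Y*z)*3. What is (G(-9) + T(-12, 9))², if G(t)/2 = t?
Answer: 2566404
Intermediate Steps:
G(t) = 2*t
T(Y, z) = -15*Y*z (T(Y, z) = -5*Y*z*3 = -15*Y*z)
(G(-9) + T(-12, 9))² = (2*(-9) - 15*(-12)*9)² = (-18 + 1620)² = 1602² = 2566404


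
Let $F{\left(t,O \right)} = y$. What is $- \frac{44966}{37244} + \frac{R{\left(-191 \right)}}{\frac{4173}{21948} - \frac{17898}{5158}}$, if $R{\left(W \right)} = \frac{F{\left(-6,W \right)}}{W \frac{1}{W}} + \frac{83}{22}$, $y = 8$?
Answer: $- \frac{60805612515171}{12676338882790} \approx -4.7968$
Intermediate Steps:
$F{\left(t,O \right)} = 8$
$R{\left(W \right)} = \frac{259}{22}$ ($R{\left(W \right)} = \frac{8}{W \frac{1}{W}} + \frac{83}{22} = \frac{8}{1} + 83 \cdot \frac{1}{22} = 8 \cdot 1 + \frac{83}{22} = 8 + \frac{83}{22} = \frac{259}{22}$)
$- \frac{44966}{37244} + \frac{R{\left(-191 \right)}}{\frac{4173}{21948} - \frac{17898}{5158}} = - \frac{44966}{37244} + \frac{259}{22 \left(\frac{4173}{21948} - \frac{17898}{5158}\right)} = \left(-44966\right) \frac{1}{37244} + \frac{259}{22 \left(4173 \cdot \frac{1}{21948} - \frac{8949}{2579}\right)} = - \frac{22483}{18622} + \frac{259}{22 \left(\frac{1391}{7316} - \frac{8949}{2579}\right)} = - \frac{22483}{18622} + \frac{259}{22 \left(- \frac{61883495}{18867964}\right)} = - \frac{22483}{18622} + \frac{259}{22} \left(- \frac{18867964}{61883495}\right) = - \frac{22483}{18622} - \frac{2443401338}{680718445} = - \frac{60805612515171}{12676338882790}$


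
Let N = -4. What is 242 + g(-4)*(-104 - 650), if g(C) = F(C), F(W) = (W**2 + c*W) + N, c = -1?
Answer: -11822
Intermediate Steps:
F(W) = -4 + W**2 - W (F(W) = (W**2 - W) - 4 = -4 + W**2 - W)
g(C) = -4 + C**2 - C
242 + g(-4)*(-104 - 650) = 242 + (-4 + (-4)**2 - 1*(-4))*(-104 - 650) = 242 + (-4 + 16 + 4)*(-754) = 242 + 16*(-754) = 242 - 12064 = -11822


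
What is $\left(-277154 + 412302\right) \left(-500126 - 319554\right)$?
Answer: $-110778112640$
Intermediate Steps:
$\left(-277154 + 412302\right) \left(-500126 - 319554\right) = 135148 \left(-500126 - 319554\right) = 135148 \left(-819680\right) = -110778112640$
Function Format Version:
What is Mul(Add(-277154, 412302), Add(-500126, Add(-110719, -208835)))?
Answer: -110778112640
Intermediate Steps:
Mul(Add(-277154, 412302), Add(-500126, Add(-110719, -208835))) = Mul(135148, Add(-500126, -319554)) = Mul(135148, -819680) = -110778112640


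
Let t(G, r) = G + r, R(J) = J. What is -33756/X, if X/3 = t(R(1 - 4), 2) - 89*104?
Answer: 11252/9257 ≈ 1.2155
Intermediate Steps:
X = -27771 (X = 3*(((1 - 4) + 2) - 89*104) = 3*((-3 + 2) - 9256) = 3*(-1 - 9256) = 3*(-9257) = -27771)
-33756/X = -33756/(-27771) = -33756*(-1/27771) = 11252/9257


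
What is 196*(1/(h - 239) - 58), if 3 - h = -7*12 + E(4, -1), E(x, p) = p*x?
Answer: -420665/37 ≈ -11369.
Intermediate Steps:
h = 91 (h = 3 - (-7*12 - 1*4) = 3 - (-84 - 4) = 3 - 1*(-88) = 3 + 88 = 91)
196*(1/(h - 239) - 58) = 196*(1/(91 - 239) - 58) = 196*(1/(-148) - 58) = 196*(-1/148 - 58) = 196*(-8585/148) = -420665/37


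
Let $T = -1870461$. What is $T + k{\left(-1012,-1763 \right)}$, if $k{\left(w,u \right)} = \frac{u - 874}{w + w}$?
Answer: $- \frac{3785810427}{2024} \approx -1.8705 \cdot 10^{6}$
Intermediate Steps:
$k{\left(w,u \right)} = \frac{-874 + u}{2 w}$
$T + k{\left(-1012,-1763 \right)} = -1870461 + \frac{-874 - 1763}{2 \left(-1012\right)} = -1870461 + \frac{1}{2} \left(- \frac{1}{1012}\right) \left(-2637\right) = -1870461 + \frac{2637}{2024} = - \frac{3785810427}{2024}$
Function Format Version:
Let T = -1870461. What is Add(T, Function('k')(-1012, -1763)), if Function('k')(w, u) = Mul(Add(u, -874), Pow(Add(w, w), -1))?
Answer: Rational(-3785810427, 2024) ≈ -1.8705e+6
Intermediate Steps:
Function('k')(w, u) = Mul(Rational(1, 2), Pow(w, -1), Add(-874, u)) (Function('k')(w, u) = Mul(Add(-874, u), Pow(Mul(2, w), -1)) = Mul(Add(-874, u), Mul(Rational(1, 2), Pow(w, -1))) = Mul(Rational(1, 2), Pow(w, -1), Add(-874, u)))
Add(T, Function('k')(-1012, -1763)) = Add(-1870461, Mul(Rational(1, 2), Pow(-1012, -1), Add(-874, -1763))) = Add(-1870461, Mul(Rational(1, 2), Rational(-1, 1012), -2637)) = Add(-1870461, Rational(2637, 2024)) = Rational(-3785810427, 2024)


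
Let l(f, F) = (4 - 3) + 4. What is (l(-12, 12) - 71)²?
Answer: 4356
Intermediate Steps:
l(f, F) = 5 (l(f, F) = 1 + 4 = 5)
(l(-12, 12) - 71)² = (5 - 71)² = (-66)² = 4356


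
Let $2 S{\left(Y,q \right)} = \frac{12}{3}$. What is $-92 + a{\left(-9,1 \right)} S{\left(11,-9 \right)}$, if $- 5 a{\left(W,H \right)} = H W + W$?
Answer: $- \frac{424}{5} \approx -84.8$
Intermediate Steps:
$S{\left(Y,q \right)} = 2$ ($S{\left(Y,q \right)} = \frac{12 \cdot \frac{1}{3}}{2} = \frac{1}{2} \cdot 4 = 2$)
$a{\left(W,H \right)} = - \frac{W}{5} - \frac{H W}{5}$ ($a{\left(W,H \right)} = - \frac{H W + W}{5} = - \frac{W + H W}{5} = - \frac{W}{5} - \frac{H W}{5}$)
$-92 + a{\left(-9,1 \right)} S{\left(11,-9 \right)} = -92 + \left(- \frac{1}{5}\right) \left(-9\right) \left(1 + 1\right) 2 = -92 + \left(- \frac{1}{5}\right) \left(-9\right) 2 \cdot 2 = -92 + \frac{18}{5} \cdot 2 = -92 + \frac{36}{5} = - \frac{424}{5}$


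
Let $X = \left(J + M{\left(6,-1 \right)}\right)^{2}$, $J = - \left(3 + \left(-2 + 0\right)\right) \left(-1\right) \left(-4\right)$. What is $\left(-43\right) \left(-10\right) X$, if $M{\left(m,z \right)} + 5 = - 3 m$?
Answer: $313470$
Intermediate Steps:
$M{\left(m,z \right)} = -5 - 3 m$
$J = -4$ ($J = - \left(3 - 2\right) \left(-1\right) \left(-4\right) = - 1 \left(-1\right) \left(-4\right) = - \left(-1\right) \left(-4\right) = \left(-1\right) 4 = -4$)
$X = 729$ ($X = \left(-4 - 23\right)^{2} = \left(-27\right)^{2} = 729$)
$\left(-43\right) \left(-10\right) X = \left(-43\right) \left(-10\right) 729 = 430 \cdot 729 = 313470$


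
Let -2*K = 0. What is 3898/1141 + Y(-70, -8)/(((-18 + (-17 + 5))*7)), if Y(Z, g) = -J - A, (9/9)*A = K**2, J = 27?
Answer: 40447/11410 ≈ 3.5449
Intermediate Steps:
K = 0 (K = -1/2*0 = 0)
A = 0 (A = 0**2 = 0)
Y(Z, g) = -27 (Y(Z, g) = -1*27 - 1*0 = -27 + 0 = -27)
3898/1141 + Y(-70, -8)/(((-18 + (-17 + 5))*7)) = 3898/1141 - 27*1/(7*(-18 + (-17 + 5))) = 3898*(1/1141) - 27*1/(7*(-18 - 12)) = 3898/1141 - 27/((-30*7)) = 3898/1141 - 27/(-210) = 3898/1141 - 27*(-1/210) = 3898/1141 + 9/70 = 40447/11410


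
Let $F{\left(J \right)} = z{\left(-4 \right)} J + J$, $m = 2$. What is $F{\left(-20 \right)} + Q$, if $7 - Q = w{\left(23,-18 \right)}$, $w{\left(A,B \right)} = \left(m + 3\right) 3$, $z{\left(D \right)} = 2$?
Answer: $-68$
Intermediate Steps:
$F{\left(J \right)} = 3 J$ ($F{\left(J \right)} = 2 J + J = 3 J$)
$w{\left(A,B \right)} = 15$ ($w{\left(A,B \right)} = \left(2 + 3\right) 3 = 5 \cdot 3 = 15$)
$Q = -8$ ($Q = 7 - 15 = -8$)
$F{\left(-20 \right)} + Q = 3 \left(-20\right) - 8 = -60 - 8 = -68$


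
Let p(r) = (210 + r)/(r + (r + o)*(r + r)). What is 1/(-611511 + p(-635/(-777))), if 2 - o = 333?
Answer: -65065529/39788312159616 ≈ -1.6353e-6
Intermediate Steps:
o = -331 (o = 2 - 1*333 = 2 - 333 = -331)
p(r) = (210 + r)/(r + 2*r*(-331 + r)) (p(r) = (210 + r)/(r + (r - 331)*(r + r)) = (210 + r)/(r + (-331 + r)*(2*r)) = (210 + r)/(r + 2*r*(-331 + r)))
1/(-611511 + p(-635/(-777))) = 1/(-611511 + (210 - 635/(-777))/(((-635/(-777)))*(-661 + 2*(-635/(-777))))) = 1/(-611511 + (210 - 635*(-1/777))/(((-635*(-1/777)))*(-661 + 2*(-635*(-1/777))))) = 1/(-611511 + (210 + 635/777)/((635/777)*(-661 + 2*(635/777)))) = 1/(-611511 + (777/635)*(163805/777)/(-661 + 1270/777)) = 1/(-611511 + (777/635)*(163805/777)/(-512327/777)) = 1/(-611511 + (777/635)*(-777/512327)*(163805/777)) = 1/(-611511 - 25455297/65065529) = 1/(-39788312159616/65065529) = -65065529/39788312159616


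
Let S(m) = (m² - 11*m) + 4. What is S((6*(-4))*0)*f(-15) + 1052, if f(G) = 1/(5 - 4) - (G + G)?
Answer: 1176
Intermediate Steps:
S(m) = 4 + m² - 11*m
f(G) = 1 - 2*G (f(G) = 1/1 - 2*G = 1 - 2*G)
S((6*(-4))*0)*f(-15) + 1052 = (4 + ((6*(-4))*0)² - 11*6*(-4)*0)*(1 - 2*(-15)) + 1052 = (4 + (-24*0)² - (-264)*0)*(1 + 30) + 1052 = (4 + 0² - 11*0)*31 + 1052 = (4 + 0 + 0)*31 + 1052 = 4*31 + 1052 = 124 + 1052 = 1176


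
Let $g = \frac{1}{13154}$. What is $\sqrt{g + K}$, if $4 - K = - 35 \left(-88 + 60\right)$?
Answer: $\frac{i \sqrt{168875037662}}{13154} \approx 31.241 i$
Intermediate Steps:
$g = \frac{1}{13154} \approx 7.6022 \cdot 10^{-5}$
$K = -976$ ($K = 4 - - 35 \left(-88 + 60\right) = 4 - \left(-35\right) \left(-28\right) = 4 - 980 = -976$)
$\sqrt{g + K} = \sqrt{\frac{1}{13154} - 976} = \sqrt{- \frac{12838303}{13154}} = \frac{i \sqrt{168875037662}}{13154}$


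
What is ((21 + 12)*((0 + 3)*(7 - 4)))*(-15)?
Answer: -4455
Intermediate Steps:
((21 + 12)*((0 + 3)*(7 - 4)))*(-15) = (33*(3*3))*(-15) = (33*9)*(-15) = 297*(-15) = -4455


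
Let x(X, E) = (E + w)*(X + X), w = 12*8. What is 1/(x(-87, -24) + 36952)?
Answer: 1/24424 ≈ 4.0943e-5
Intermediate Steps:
w = 96
x(X, E) = 2*X*(96 + E) (x(X, E) = (E + 96)*(X + X) = (96 + E)*(2*X) = 2*X*(96 + E))
1/(x(-87, -24) + 36952) = 1/(2*(-87)*(96 - 24) + 36952) = 1/(2*(-87)*72 + 36952) = 1/(-12528 + 36952) = 1/24424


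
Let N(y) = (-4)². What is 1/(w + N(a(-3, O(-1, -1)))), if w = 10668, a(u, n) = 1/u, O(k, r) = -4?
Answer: 1/10684 ≈ 9.3598e-5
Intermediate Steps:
N(y) = 16
1/(w + N(a(-3, O(-1, -1)))) = 1/(10668 + 16) = 1/10684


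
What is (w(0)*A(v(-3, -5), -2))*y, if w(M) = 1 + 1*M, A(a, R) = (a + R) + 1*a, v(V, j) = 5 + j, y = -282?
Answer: 564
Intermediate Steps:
A(a, R) = R + 2*a (A(a, R) = (R + a) + a = R + 2*a)
w(M) = 1 + M
(w(0)*A(v(-3, -5), -2))*y = ((1 + 0)*(-2 + 2*(5 - 5)))*(-282) = (1*(-2 + 2*0))*(-282) = (1*(-2 + 0))*(-282) = (1*(-2))*(-282) = -2*(-282) = 564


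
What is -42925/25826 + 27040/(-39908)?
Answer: -602846485/257666002 ≈ -2.3396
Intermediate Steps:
-42925/25826 + 27040/(-39908) = -42925*1/25826 + 27040*(-1/39908) = -42925/25826 - 6760/9977 = -602846485/257666002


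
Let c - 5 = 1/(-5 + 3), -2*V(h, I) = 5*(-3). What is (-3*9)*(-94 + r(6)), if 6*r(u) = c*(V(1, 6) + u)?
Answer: 18117/8 ≈ 2264.6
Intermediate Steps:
V(h, I) = 15/2 (V(h, I) = -5*(-3)/2 = -1/2*(-15) = 15/2)
c = 9/2 (c = 5 + 1/(-5 + 3) = 5 + 1/(-2) = 5 - 1/2 = 9/2 ≈ 4.5000)
r(u) = 45/8 + 3*u/4 (r(u) = (9*(15/2 + u)/2)/6 = (135/4 + 9*u/2)/6 = 45/8 + 3*u/4)
(-3*9)*(-94 + r(6)) = (-3*9)*(-94 + (45/8 + (3/4)*6)) = -27*(-94 + (45/8 + 9/2)) = -27*(-94 + 81/8) = -27*(-671/8) = 18117/8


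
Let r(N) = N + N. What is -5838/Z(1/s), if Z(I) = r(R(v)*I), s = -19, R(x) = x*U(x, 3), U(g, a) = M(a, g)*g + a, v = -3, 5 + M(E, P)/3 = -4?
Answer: -2641/12 ≈ -220.08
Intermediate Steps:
M(E, P) = -27 (M(E, P) = -15 + 3*(-4) = -15 - 12 = -27)
U(g, a) = a - 27*g (U(g, a) = -27*g + a = a - 27*g)
R(x) = x*(3 - 27*x)
r(N) = 2*N
Z(I) = -504*I (Z(I) = 2*((3*(-3)*(1 - 9*(-3)))*I) = 2*((3*(-3)*(1 + 27))*I) = 2*((3*(-3)*28)*I) = 2*(-252*I) = -504*I)
-5838/Z(1/s) = -5838/((-504/(-19))) = -5838/((-504*(-1/19))) = -5838/504/19 = -5838*19/504 = -2641/12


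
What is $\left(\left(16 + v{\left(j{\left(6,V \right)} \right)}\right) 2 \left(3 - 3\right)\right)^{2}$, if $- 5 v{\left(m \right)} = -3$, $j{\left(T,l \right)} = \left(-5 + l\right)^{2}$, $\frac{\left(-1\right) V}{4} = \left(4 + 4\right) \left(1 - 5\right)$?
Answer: $0$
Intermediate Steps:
$V = 128$ ($V = - 4 \left(4 + 4\right) \left(1 - 5\right) = - 4 \cdot 8 \left(-4\right) = \left(-4\right) \left(-32\right) = 128$)
$v{\left(m \right)} = \frac{3}{5}$ ($v{\left(m \right)} = \left(- \frac{1}{5}\right) \left(-3\right) = \frac{3}{5}$)
$\left(\left(16 + v{\left(j{\left(6,V \right)} \right)}\right) 2 \left(3 - 3\right)\right)^{2} = \left(\left(16 + \frac{3}{5}\right) 2 \left(3 - 3\right)\right)^{2} = \left(\frac{83 \cdot 2 \cdot 0}{5}\right)^{2} = \left(\frac{83}{5} \cdot 0\right)^{2} = 0^{2} = 0$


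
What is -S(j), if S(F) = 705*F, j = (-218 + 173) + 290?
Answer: -172725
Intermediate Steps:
j = 245 (j = -45 + 290 = 245)
-S(j) = -705*245 = -1*172725 = -172725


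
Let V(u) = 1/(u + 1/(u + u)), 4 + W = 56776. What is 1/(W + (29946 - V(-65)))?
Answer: 8451/732853948 ≈ 1.1532e-5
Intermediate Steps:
W = 56772 (W = -4 + 56776 = 56772)
V(u) = 1/(u + 1/(2*u))
1/(W + (29946 - V(-65))) = 1/(56772 + (29946 - 2*(-65)/(1 + 2*(-65)²))) = 1/(56772 + (29946 - 2*(-65)/(1 + 2*4225))) = 1/(56772 + (29946 - 2*(-65)/(1 + 8450))) = 1/(56772 + (29946 - 2*(-65)/8451)) = 1/(56772 + (29946 - 1*(-130/8451))) = 1/(56772 + (29946 + 130/8451)) = 1/(56772 + 253073776/8451) = 1/(732853948/8451) = 8451/732853948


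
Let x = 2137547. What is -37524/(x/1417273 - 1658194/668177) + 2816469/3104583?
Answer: 12258156160632443047111/317996863322936041 ≈ 38548.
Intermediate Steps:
-37524/(x/1417273 - 1658194/668177) + 2816469/3104583 = -37524/(2137547/1417273 - 1658194/668177) + 2816469/3104583 = -37524/(2137547*(1/1417273) - 1658194*1/668177) + 2816469*(1/3104583) = -37524/(2137547/1417273 - 1658194/668177) + 938823/1034861 = -37524/(-921853843143/946989221321) + 938823/1034861 = -37524*(-946989221321/921853843143) + 938823/1034861 = 11844941180283068/307284614381 + 938823/1034861 = 12258156160632443047111/317996863322936041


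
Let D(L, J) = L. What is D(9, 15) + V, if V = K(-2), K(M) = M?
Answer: 7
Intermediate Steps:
V = -2
D(9, 15) + V = 9 - 2 = 7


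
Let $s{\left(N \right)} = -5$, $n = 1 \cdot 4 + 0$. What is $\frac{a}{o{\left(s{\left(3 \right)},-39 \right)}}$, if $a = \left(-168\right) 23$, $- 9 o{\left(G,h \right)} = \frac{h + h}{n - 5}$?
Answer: $\frac{5796}{13} \approx 445.85$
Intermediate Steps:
$n = 4$ ($n = 4 + 0 = 4$)
$o{\left(G,h \right)} = \frac{2 h}{9}$ ($o{\left(G,h \right)} = - \frac{\left(h + h\right) \frac{1}{4 - 5}}{9} = - \frac{2 h \frac{1}{-1}}{9} = - \frac{2 h \left(-1\right)}{9} = - \frac{\left(-2\right) h}{9} = \frac{2 h}{9}$)
$a = -3864$
$\frac{a}{o{\left(s{\left(3 \right)},-39 \right)}} = - \frac{3864}{\frac{2}{9} \left(-39\right)} = - \frac{3864}{- \frac{26}{3}} = \left(-3864\right) \left(- \frac{3}{26}\right) = \frac{5796}{13}$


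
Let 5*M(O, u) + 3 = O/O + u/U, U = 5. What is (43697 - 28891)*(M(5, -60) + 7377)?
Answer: 545912026/5 ≈ 1.0918e+8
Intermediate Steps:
M(O, u) = -2/5 + u/25 (M(O, u) = -3/5 + (O/O + u/5)/5 = -3/5 + (1 + u*(1/5))/5 = -3/5 + (1 + u/5)/5 = -3/5 + (1/5 + u/25) = -2/5 + u/25)
(43697 - 28891)*(M(5, -60) + 7377) = (43697 - 28891)*((-2/5 + (1/25)*(-60)) + 7377) = 14806*((-2/5 - 12/5) + 7377) = 14806*(-14/5 + 7377) = 14806*(36871/5) = 545912026/5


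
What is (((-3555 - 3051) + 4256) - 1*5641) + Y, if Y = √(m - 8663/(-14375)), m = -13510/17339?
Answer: -7991 + I*√358091163529/1424275 ≈ -7991.0 + 0.42015*I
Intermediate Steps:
m = -1930/2477 (m = -13510*1/17339 = -1930/2477 ≈ -0.77917)
Y = I*√358091163529/1424275 (Y = √(-1930/2477 - 8663/(-14375)) = √(-1930/2477 - 8663*(-1/14375)) = √(-1930/2477 + 8663/14375) = √(-6285499/35606875) = I*√358091163529/1424275 ≈ 0.42015*I)
(((-3555 - 3051) + 4256) - 1*5641) + Y = (((-3555 - 3051) + 4256) - 1*5641) + I*√358091163529/1424275 = ((-6606 + 4256) - 5641) + I*√358091163529/1424275 = (-2350 - 5641) + I*√358091163529/1424275 = -7991 + I*√358091163529/1424275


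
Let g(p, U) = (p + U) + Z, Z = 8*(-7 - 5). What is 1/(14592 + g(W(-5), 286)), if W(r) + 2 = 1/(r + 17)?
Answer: 12/177361 ≈ 6.7659e-5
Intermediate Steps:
W(r) = -2 + 1/(17 + r) (W(r) = -2 + 1/(r + 17) = -2 + 1/(17 + r))
Z = -96 (Z = 8*(-12) = -96)
g(p, U) = -96 + U + p (g(p, U) = (p + U) - 96 = (U + p) - 96 = -96 + U + p)
1/(14592 + g(W(-5), 286)) = 1/(14592 + (-96 + 286 + (-33 - 2*(-5))/(17 - 5))) = 1/(14592 + (-96 + 286 + (-33 + 10)/12)) = 1/(14592 + (-96 + 286 + (1/12)*(-23))) = 1/(14592 + (-96 + 286 - 23/12)) = 1/(14592 + 2257/12) = 1/(177361/12) = 12/177361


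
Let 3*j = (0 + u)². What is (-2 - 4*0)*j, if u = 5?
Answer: -50/3 ≈ -16.667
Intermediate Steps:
j = 25/3 (j = (0 + 5)²/3 = (⅓)*5² = (⅓)*25 = 25/3 ≈ 8.3333)
(-2 - 4*0)*j = (-2 - 4*0)*(25/3) = (-2 + 0)*(25/3) = -2*25/3 = -50/3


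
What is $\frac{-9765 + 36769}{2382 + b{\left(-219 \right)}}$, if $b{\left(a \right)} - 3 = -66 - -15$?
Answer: $\frac{13502}{1167} \approx 11.57$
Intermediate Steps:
$b{\left(a \right)} = -48$ ($b{\left(a \right)} = 3 - 51 = -48$)
$\frac{-9765 + 36769}{2382 + b{\left(-219 \right)}} = \frac{-9765 + 36769}{2382 - 48} = \frac{27004}{2334} = 27004 \cdot \frac{1}{2334} = \frac{13502}{1167}$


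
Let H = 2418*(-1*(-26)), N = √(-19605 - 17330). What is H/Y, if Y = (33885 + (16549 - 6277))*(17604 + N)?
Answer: 368909424/4561973756969 - 20956*I*√36935/4561973756969 ≈ 8.0866e-5 - 8.8282e-7*I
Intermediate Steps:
N = I*√36935 (N = √(-36935) = I*√36935 ≈ 192.18*I)
Y = 777339828 + 44157*I*√36935 (Y = (33885 + (16549 - 6277))*(17604 + I*√36935) = (33885 + 10272)*(17604 + I*√36935) = 44157*(17604 + I*√36935) = 777339828 + 44157*I*√36935 ≈ 7.7734e+8 + 8.4863e+6*I)
H = 62868 (H = 2418*26 = 62868)
H/Y = 62868/(777339828 + 44157*I*√36935)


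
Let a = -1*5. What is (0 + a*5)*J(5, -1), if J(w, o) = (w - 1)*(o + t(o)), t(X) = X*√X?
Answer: 100 + 100*I ≈ 100.0 + 100.0*I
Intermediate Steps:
a = -5
t(X) = X^(3/2)
J(w, o) = (-1 + w)*(o + o^(3/2)) (J(w, o) = (w - 1)*(o + o^(3/2)) = (-1 + w)*(o + o^(3/2)))
(0 + a*5)*J(5, -1) = (0 - 5*5)*(-1*(-1) - (-1)^(3/2) - 1*5 + 5*(-1)^(3/2)) = (0 - 25)*(1 - (-1)*I - 5 + 5*(-I)) = -25*(1 + I - 5 - 5*I) = -25*(-4 - 4*I) = 100 + 100*I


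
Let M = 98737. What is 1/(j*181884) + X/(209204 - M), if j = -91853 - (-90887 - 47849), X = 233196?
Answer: 1988524688830579/941981666876124 ≈ 2.1110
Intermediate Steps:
j = 46883 (j = -91853 - 1*(-138736) = -91853 + 138736 = 46883)
1/(j*181884) + X/(209204 - M) = 1/(46883*181884) + 233196/(209204 - 1*98737) = (1/46883)*(1/181884) + 233196/(209204 - 98737) = 1/8527267572 + 233196/110467 = 1988524688830579/941981666876124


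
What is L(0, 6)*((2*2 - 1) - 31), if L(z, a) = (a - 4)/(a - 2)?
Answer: -14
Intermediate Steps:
L(z, a) = (-4 + a)/(-2 + a)
L(0, 6)*((2*2 - 1) - 31) = ((-4 + 6)/(-2 + 6))*((2*2 - 1) - 31) = (2/4)*((4 - 1) - 31) = ((¼)*2)*(3 - 31) = (½)*(-28) = -14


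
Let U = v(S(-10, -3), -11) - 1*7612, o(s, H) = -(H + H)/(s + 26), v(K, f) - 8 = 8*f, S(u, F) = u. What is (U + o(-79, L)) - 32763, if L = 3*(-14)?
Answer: -2144199/53 ≈ -40457.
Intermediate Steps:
v(K, f) = 8 + 8*f
L = -42
o(s, H) = -2*H/(26 + s)
U = -7692 (U = (8 + 8*(-11)) - 1*7612 = (8 - 88) - 7612 = -80 - 7612 = -7692)
(U + o(-79, L)) - 32763 = (-7692 - 2*(-42)/(26 - 79)) - 32763 = (-7692 - 2*(-42)/(-53)) - 32763 = (-7692 - 2*(-42)*(-1/53)) - 32763 = (-7692 - 84/53) - 32763 = -407760/53 - 32763 = -2144199/53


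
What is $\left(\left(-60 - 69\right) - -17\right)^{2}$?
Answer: $12544$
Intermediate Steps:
$\left(\left(-60 - 69\right) - -17\right)^{2} = \left(\left(-60 - 69\right) + 17\right)^{2} = \left(-129 + 17\right)^{2} = \left(-112\right)^{2} = 12544$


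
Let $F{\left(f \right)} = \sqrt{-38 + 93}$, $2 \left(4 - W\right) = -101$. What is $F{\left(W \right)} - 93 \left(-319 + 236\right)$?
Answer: $7719 + \sqrt{55} \approx 7726.4$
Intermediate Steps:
$W = \frac{109}{2}$ ($W = 4 - - \frac{101}{2} = 4 + \frac{101}{2} = \frac{109}{2} \approx 54.5$)
$F{\left(f \right)} = \sqrt{55}$
$F{\left(W \right)} - 93 \left(-319 + 236\right) = \sqrt{55} - 93 \left(-319 + 236\right) = \sqrt{55} - -7719 = \sqrt{55} + 7719 = 7719 + \sqrt{55}$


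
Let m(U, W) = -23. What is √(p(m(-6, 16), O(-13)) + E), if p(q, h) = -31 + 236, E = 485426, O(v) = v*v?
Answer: 3*√53959 ≈ 696.87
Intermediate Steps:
O(v) = v²
p(q, h) = 205
√(p(m(-6, 16), O(-13)) + E) = √(205 + 485426) = √485631 = 3*√53959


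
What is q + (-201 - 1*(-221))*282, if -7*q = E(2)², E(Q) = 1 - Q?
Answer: 39479/7 ≈ 5639.9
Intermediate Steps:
q = -⅐ (q = -(1 - 1*2)²/7 = -(1 - 2)²/7 = -⅐*(-1)² = -⅐*1 = -⅐ ≈ -0.14286)
q + (-201 - 1*(-221))*282 = -⅐ + (-201 - 1*(-221))*282 = -⅐ + (-201 + 221)*282 = -⅐ + 20*282 = -⅐ + 5640 = 39479/7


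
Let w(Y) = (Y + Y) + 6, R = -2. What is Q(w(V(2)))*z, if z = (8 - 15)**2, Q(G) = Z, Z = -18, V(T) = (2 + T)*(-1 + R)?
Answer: -882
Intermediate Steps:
V(T) = -6 - 3*T (V(T) = (2 + T)*(-1 - 2) = (2 + T)*(-3) = -6 - 3*T)
w(Y) = 6 + 2*Y (w(Y) = 2*Y + 6 = 6 + 2*Y)
Q(G) = -18
z = 49 (z = (-7)**2 = 49)
Q(w(V(2)))*z = -18*49 = -882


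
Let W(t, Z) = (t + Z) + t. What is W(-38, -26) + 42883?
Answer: 42781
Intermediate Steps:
W(t, Z) = Z + 2*t (W(t, Z) = (Z + t) + t = Z + 2*t)
W(-38, -26) + 42883 = (-26 + 2*(-38)) + 42883 = (-26 - 76) + 42883 = -102 + 42883 = 42781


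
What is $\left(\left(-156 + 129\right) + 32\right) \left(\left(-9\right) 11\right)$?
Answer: $-495$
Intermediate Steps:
$\left(\left(-156 + 129\right) + 32\right) \left(\left(-9\right) 11\right) = \left(-27 + 32\right) \left(-99\right) = 5 \left(-99\right) = -495$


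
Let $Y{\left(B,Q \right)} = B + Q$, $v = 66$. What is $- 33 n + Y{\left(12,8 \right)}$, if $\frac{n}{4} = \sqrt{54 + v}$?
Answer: $20 - 264 \sqrt{30} \approx -1426.0$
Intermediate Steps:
$n = 8 \sqrt{30}$ ($n = 4 \sqrt{54 + 66} = 4 \sqrt{120} = 4 \cdot 2 \sqrt{30} = 8 \sqrt{30} \approx 43.818$)
$- 33 n + Y{\left(12,8 \right)} = - 33 \cdot 8 \sqrt{30} + \left(12 + 8\right) = - 264 \sqrt{30} + 20 = 20 - 264 \sqrt{30}$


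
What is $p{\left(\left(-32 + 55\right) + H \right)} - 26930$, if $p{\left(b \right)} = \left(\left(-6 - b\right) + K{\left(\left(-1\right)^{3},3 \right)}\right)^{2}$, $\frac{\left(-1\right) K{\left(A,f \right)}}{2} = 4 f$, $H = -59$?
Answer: $-26894$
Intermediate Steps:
$K{\left(A,f \right)} = - 8 f$ ($K{\left(A,f \right)} = - 2 \cdot 4 f = - 8 f$)
$p{\left(b \right)} = \left(-30 - b\right)^{2}$ ($p{\left(b \right)} = \left(\left(-6 - b\right) - 24\right)^{2} = \left(-30 - b\right)^{2}$)
$p{\left(\left(-32 + 55\right) + H \right)} - 26930 = \left(30 + \left(\left(-32 + 55\right) - 59\right)\right)^{2} - 26930 = \left(30 + \left(23 - 59\right)\right)^{2} - 26930 = \left(30 - 36\right)^{2} - 26930 = \left(-6\right)^{2} - 26930 = 36 - 26930 = -26894$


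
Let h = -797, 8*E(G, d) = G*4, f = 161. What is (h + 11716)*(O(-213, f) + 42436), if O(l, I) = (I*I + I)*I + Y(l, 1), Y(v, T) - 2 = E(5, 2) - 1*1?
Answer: 92628967077/2 ≈ 4.6314e+10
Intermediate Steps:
E(G, d) = G/2 (E(G, d) = (G*4)/8 = (4*G)/8 = G/2)
Y(v, T) = 7/2 (Y(v, T) = 2 + ((½)*5 - 1*1) = 2 + (5/2 - 1) = 2 + 3/2 = 7/2)
O(l, I) = 7/2 + I*(I + I²) (O(l, I) = (I*I + I)*I + 7/2 = (I² + I)*I + 7/2 = (I + I²)*I + 7/2 = I*(I + I²) + 7/2 = 7/2 + I*(I + I²))
(h + 11716)*(O(-213, f) + 42436) = (-797 + 11716)*((7/2 + 161² + 161³) + 42436) = 10919*((7/2 + 25921 + 4173281) + 42436) = 10919*(8398411/2 + 42436) = 10919*(8483283/2) = 92628967077/2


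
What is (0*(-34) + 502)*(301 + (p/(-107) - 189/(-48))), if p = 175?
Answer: 130332503/856 ≈ 1.5226e+5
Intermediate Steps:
(0*(-34) + 502)*(301 + (p/(-107) - 189/(-48))) = (0*(-34) + 502)*(301 + (175/(-107) - 189/(-48))) = (0 + 502)*(301 + (175*(-1/107) - 189*(-1/48))) = 502*(301 + (-175/107 + 63/16)) = 502*(301 + 3941/1712) = 502*(519253/1712) = 130332503/856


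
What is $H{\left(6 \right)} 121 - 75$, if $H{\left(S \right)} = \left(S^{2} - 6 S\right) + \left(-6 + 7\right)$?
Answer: $46$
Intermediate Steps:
$H{\left(S \right)} = 1 + S^{2} - 6 S$ ($H{\left(S \right)} = \left(S^{2} - 6 S\right) + 1 = 1 + S^{2} - 6 S$)
$H{\left(6 \right)} 121 - 75 = \left(1 + 6^{2} - 36\right) 121 - 75 = \left(1 + 36 - 36\right) 121 - 75 = 1 \cdot 121 - 75 = 121 - 75 = 46$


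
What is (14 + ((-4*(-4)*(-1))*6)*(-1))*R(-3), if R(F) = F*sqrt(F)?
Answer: -330*I*sqrt(3) ≈ -571.58*I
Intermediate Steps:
R(F) = F**(3/2)
(14 + ((-4*(-4)*(-1))*6)*(-1))*R(-3) = (14 + ((-4*(-4)*(-1))*6)*(-1))*(-3)**(3/2) = (14 + ((16*(-1))*6)*(-1))*(-3*I*sqrt(3)) = (14 - 16*6*(-1))*(-3*I*sqrt(3)) = (14 - 96*(-1))*(-3*I*sqrt(3)) = (14 + 96)*(-3*I*sqrt(3)) = 110*(-3*I*sqrt(3)) = -330*I*sqrt(3)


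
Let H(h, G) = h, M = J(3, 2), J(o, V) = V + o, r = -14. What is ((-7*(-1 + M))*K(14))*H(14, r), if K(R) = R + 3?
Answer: -6664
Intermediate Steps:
M = 5 (M = 2 + 3 = 5)
K(R) = 3 + R
((-7*(-1 + M))*K(14))*H(14, r) = ((-7*(-1 + 5))*(3 + 14))*14 = (-7*4*17)*14 = -28*17*14 = -476*14 = -6664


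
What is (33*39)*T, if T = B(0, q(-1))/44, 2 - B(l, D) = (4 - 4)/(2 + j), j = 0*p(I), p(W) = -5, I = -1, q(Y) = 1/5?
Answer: 117/2 ≈ 58.500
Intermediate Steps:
q(Y) = 1/5
j = 0 (j = 0*(-5) = 0)
B(l, D) = 2 (B(l, D) = 2 - (4 - 4)/(2 + 0) = 2 - 0/2 = 2 - 1*0 = 2 + 0 = 2)
T = 1/22 (T = 2/44 = 2*(1/44) = 1/22 ≈ 0.045455)
(33*39)*T = (33*39)*(1/22) = 1287*(1/22) = 117/2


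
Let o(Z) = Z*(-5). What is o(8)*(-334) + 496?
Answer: 13856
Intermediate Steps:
o(Z) = -5*Z
o(8)*(-334) + 496 = -5*8*(-334) + 496 = -40*(-334) + 496 = 13360 + 496 = 13856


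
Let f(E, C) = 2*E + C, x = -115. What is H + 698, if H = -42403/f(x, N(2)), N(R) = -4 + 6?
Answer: 201547/228 ≈ 883.98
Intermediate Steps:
N(R) = 2
f(E, C) = C + 2*E
H = 42403/228 (H = -42403/(2 + 2*(-115)) = -42403/(2 - 230) = -42403/(-228) = -42403*(-1/228) = 42403/228 ≈ 185.98)
H + 698 = 42403/228 + 698 = 201547/228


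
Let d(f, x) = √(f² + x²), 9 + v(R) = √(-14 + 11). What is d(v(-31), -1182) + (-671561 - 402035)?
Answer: -1073596 + √(1397202 - 18*I*√3) ≈ -1.0724e+6 - 0.01319*I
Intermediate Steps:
v(R) = -9 + I*√3 (v(R) = -9 + √(-14 + 11) = -9 + √(-3) = -9 + I*√3)
d(v(-31), -1182) + (-671561 - 402035) = √((-9 + I*√3)² + (-1182)²) + (-671561 - 402035) = √((-9 + I*√3)² + 1397124) - 1073596 = √(1397124 + (-9 + I*√3)²) - 1073596 = -1073596 + √(1397124 + (-9 + I*√3)²)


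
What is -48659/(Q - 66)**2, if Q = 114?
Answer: -48659/2304 ≈ -21.119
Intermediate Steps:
-48659/(Q - 66)**2 = -48659/(114 - 66)**2 = -48659/(48**2) = -48659/2304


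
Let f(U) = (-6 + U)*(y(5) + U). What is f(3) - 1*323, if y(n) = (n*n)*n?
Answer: -707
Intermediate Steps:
y(n) = n³ (y(n) = n²*n = n³)
f(U) = (-6 + U)*(125 + U) (f(U) = (-6 + U)*(5³ + U) = (-6 + U)*(125 + U))
f(3) - 1*323 = (-750 + 3² + 119*3) - 1*323 = (-750 + 9 + 357) - 323 = -384 - 323 = -707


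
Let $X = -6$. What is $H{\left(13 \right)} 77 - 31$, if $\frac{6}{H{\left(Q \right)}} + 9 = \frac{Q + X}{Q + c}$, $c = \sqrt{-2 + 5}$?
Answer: $- \frac{1015753}{11857} + \frac{3234 \sqrt{3}}{11857} \approx -85.195$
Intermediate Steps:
$c = \sqrt{3} \approx 1.732$
$H{\left(Q \right)} = \frac{6}{-9 + \frac{-6 + Q}{Q + \sqrt{3}}}$ ($H{\left(Q \right)} = \frac{6}{-9 + \frac{Q - 6}{Q + \sqrt{3}}} = \frac{6}{-9 + \frac{-6 + Q}{Q + \sqrt{3}}}$)
$H{\left(13 \right)} 77 - 31 = \frac{6 \left(\left(-1\right) 13 - \sqrt{3}\right)}{6 + 8 \cdot 13 + 9 \sqrt{3}} \cdot 77 - 31 = \frac{6 \left(-13 - \sqrt{3}\right)}{6 + 104 + 9 \sqrt{3}} \cdot 77 - 31 = \frac{6 \left(-13 - \sqrt{3}\right)}{110 + 9 \sqrt{3}} \cdot 77 - 31 = \frac{462 \left(-13 - \sqrt{3}\right)}{110 + 9 \sqrt{3}} - 31 = -31 + \frac{462 \left(-13 - \sqrt{3}\right)}{110 + 9 \sqrt{3}}$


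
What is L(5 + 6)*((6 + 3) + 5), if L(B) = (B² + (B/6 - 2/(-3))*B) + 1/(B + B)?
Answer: 22876/11 ≈ 2079.6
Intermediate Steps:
L(B) = B² + 1/(2*B) + B*(⅔ + B/6) (L(B) = (B² + (B*(⅙) - 2*(-⅓))*B) + 1/(2*B) = (B² + (B/6 + ⅔)*B) + 1/(2*B) = (B² + (⅔ + B/6)*B) + 1/(2*B) = (B² + B*(⅔ + B/6)) + 1/(2*B) = B² + 1/(2*B) + B*(⅔ + B/6))
L(5 + 6)*((6 + 3) + 5) = ((3 + (5 + 6)²*(4 + 7*(5 + 6)))/(6*(5 + 6)))*((6 + 3) + 5) = ((⅙)*(3 + 11²*(4 + 7*11))/11)*(9 + 5) = ((⅙)*(1/11)*(3 + 121*(4 + 77)))*14 = ((⅙)*(1/11)*(3 + 121*81))*14 = ((⅙)*(1/11)*(3 + 9801))*14 = ((⅙)*(1/11)*9804)*14 = (1634/11)*14 = 22876/11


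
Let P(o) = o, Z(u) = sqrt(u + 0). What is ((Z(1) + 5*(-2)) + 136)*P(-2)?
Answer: -254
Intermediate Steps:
Z(u) = sqrt(u)
((Z(1) + 5*(-2)) + 136)*P(-2) = ((sqrt(1) + 5*(-2)) + 136)*(-2) = ((1 - 10) + 136)*(-2) = (-9 + 136)*(-2) = 127*(-2) = -254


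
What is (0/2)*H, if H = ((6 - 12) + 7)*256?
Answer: 0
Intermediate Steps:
H = 256 (H = (-6 + 7)*256 = 1*256 = 256)
(0/2)*H = (0/2)*256 = (0*(½))*256 = 0*256 = 0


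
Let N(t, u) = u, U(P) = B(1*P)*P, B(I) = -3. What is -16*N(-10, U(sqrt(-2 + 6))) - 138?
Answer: -42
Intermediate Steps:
U(P) = -3*P
-16*N(-10, U(sqrt(-2 + 6))) - 138 = -(-48)*sqrt(-2 + 6) - 138 = -(-48)*sqrt(4) - 138 = -(-48)*2 - 138 = -16*(-6) - 138 = 96 - 138 = -42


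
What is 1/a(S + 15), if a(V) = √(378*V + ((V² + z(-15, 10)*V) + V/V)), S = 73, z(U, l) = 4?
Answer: √41361/41361 ≈ 0.0049170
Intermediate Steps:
a(V) = √(1 + V² + 382*V) (a(V) = √(378*V + ((V² + 4*V) + V/V)) = √(378*V + ((V² + 4*V) + 1)) = √(378*V + (1 + V² + 4*V)) = √(1 + V² + 382*V))
1/a(S + 15) = 1/(√(1 + (73 + 15)² + 382*(73 + 15))) = 1/(√(1 + 88² + 382*88)) = 1/(√(1 + 7744 + 33616)) = 1/(√41361) = √41361/41361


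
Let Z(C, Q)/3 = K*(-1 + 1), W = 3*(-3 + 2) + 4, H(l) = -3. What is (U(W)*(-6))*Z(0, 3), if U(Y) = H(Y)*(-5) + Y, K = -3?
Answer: 0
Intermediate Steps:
W = 1 (W = 3*(-1) + 4 = -3 + 4 = 1)
U(Y) = 15 + Y (U(Y) = -3*(-5) + Y = 15 + Y)
Z(C, Q) = 0 (Z(C, Q) = 3*(-3*(-1 + 1)) = 3*(-3*0) = 3*0 = 0)
(U(W)*(-6))*Z(0, 3) = ((15 + 1)*(-6))*0 = (16*(-6))*0 = -96*0 = 0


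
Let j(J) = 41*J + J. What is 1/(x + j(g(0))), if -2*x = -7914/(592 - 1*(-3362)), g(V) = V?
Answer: 1318/1319 ≈ 0.99924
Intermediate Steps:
j(J) = 42*J
x = 1319/1318 (x = -(-3957)/(592 - 1*(-3362)) = -(-3957)/(592 + 3362) = -(-3957)/3954 = -1/2*(-1319/659) = 1319/1318 ≈ 1.0008)
1/(x + j(g(0))) = 1/(1319/1318 + 42*0) = 1/(1319/1318 + 0) = 1/(1319/1318) = 1318/1319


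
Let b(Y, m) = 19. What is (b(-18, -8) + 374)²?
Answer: 154449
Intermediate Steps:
(b(-18, -8) + 374)² = (19 + 374)² = 393² = 154449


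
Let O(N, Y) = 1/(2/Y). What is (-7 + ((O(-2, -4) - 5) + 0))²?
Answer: 196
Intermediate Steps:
O(N, Y) = Y/2
(-7 + ((O(-2, -4) - 5) + 0))² = (-7 + (((½)*(-4) - 5) + 0))² = (-7 + ((-2 - 5) + 0))² = (-7 + (-7 + 0))² = (-7 - 7)² = (-14)² = 196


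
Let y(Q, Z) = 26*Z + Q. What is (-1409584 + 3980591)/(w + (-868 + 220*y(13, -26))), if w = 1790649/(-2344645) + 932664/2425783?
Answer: -14622859367011859245/834532327123950367 ≈ -17.522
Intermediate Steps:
w = -2156959918887/5687599982035 (w = 1790649*(-1/2344645) + 932664*(1/2425783) = -1790649/2344645 + 932664/2425783 = -2156959918887/5687599982035 ≈ -0.37924)
y(Q, Z) = Q + 26*Z
(-1409584 + 3980591)/(w + (-868 + 220*y(13, -26))) = (-1409584 + 3980591)/(-2156959918887/5687599982035 + (-868 + 220*(13 + 26*(-26)))) = 2571007/(-2156959918887/5687599982035 + (-868 + 220*(13 - 676))) = 2571007/(-2156959918887/5687599982035 + (-868 + 220*(-663))) = 2571007/(-2156959918887/5687599982035 + (-868 - 145860)) = 2571007/(-2156959918887/5687599982035 - 146728) = 2571007/(-834532327123950367/5687599982035) = 2571007*(-5687599982035/834532327123950367) = -14622859367011859245/834532327123950367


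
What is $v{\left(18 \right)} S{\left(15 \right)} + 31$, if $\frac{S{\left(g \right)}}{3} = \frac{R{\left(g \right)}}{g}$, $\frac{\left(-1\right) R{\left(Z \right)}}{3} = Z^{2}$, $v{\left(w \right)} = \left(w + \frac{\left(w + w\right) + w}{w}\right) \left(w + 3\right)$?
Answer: $-59504$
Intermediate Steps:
$v{\left(w \right)} = \left(3 + w\right)^{2}$ ($v{\left(w \right)} = \left(w + \frac{2 w + w}{w}\right) \left(3 + w\right) = \left(w + \frac{3 w}{w}\right) \left(3 + w\right) = \left(w + 3\right) \left(3 + w\right) = \left(3 + w\right) \left(3 + w\right) = \left(3 + w\right)^{2}$)
$R{\left(Z \right)} = - 3 Z^{2}$
$S{\left(g \right)} = - 9 g$ ($S{\left(g \right)} = 3 \frac{\left(-3\right) g^{2}}{g} = 3 \left(- 3 g\right) = - 9 g$)
$v{\left(18 \right)} S{\left(15 \right)} + 31 = \left(9 + 18^{2} + 6 \cdot 18\right) \left(\left(-9\right) 15\right) + 31 = \left(9 + 324 + 108\right) \left(-135\right) + 31 = 441 \left(-135\right) + 31 = -59535 + 31 = -59504$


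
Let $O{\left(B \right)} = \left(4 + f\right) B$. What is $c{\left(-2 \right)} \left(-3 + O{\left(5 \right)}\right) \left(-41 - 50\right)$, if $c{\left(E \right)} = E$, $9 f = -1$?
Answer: $\frac{26936}{9} \approx 2992.9$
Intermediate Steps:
$f = - \frac{1}{9}$ ($f = \frac{1}{9} \left(-1\right) = - \frac{1}{9} \approx -0.11111$)
$O{\left(B \right)} = \frac{35 B}{9}$ ($O{\left(B \right)} = \left(4 - \frac{1}{9}\right) B = \frac{35 B}{9}$)
$c{\left(-2 \right)} \left(-3 + O{\left(5 \right)}\right) \left(-41 - 50\right) = - 2 \left(-3 + \frac{35}{9} \cdot 5\right) \left(-41 - 50\right) = - 2 \left(-3 + \frac{175}{9}\right) \left(-91\right) = \left(-2\right) \frac{148}{9} \left(-91\right) = \left(- \frac{296}{9}\right) \left(-91\right) = \frac{26936}{9}$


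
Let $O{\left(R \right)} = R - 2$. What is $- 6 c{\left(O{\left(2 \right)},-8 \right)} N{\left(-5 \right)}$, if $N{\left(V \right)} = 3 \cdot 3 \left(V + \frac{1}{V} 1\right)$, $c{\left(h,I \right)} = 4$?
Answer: $\frac{5616}{5} \approx 1123.2$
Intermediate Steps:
$O{\left(R \right)} = -2 + R$
$N{\left(V \right)} = 9 V + \frac{9}{V}$ ($N{\left(V \right)} = 9 \left(V + \frac{1}{V}\right) = 9 V + \frac{9}{V}$)
$- 6 c{\left(O{\left(2 \right)},-8 \right)} N{\left(-5 \right)} = \left(-6\right) 4 \left(9 \left(-5\right) + \frac{9}{-5}\right) = - 24 \left(-45 + 9 \left(- \frac{1}{5}\right)\right) = - 24 \left(-45 - \frac{9}{5}\right) = \left(-24\right) \left(- \frac{234}{5}\right) = \frac{5616}{5}$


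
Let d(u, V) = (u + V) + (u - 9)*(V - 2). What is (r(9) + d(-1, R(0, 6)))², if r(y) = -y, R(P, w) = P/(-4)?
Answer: 100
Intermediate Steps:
R(P, w) = -P/4 (R(P, w) = P*(-¼) = -P/4)
d(u, V) = V + u + (-9 + u)*(-2 + V) (d(u, V) = (V + u) + (-9 + u)*(-2 + V) = V + u + (-9 + u)*(-2 + V))
(r(9) + d(-1, R(0, 6)))² = (-1*9 + (18 - 1*(-1) - (-2)*0 - ¼*0*(-1)))² = (-9 + (18 + 1 - 8*0 + 0*(-1)))² = (-9 + (18 + 1 + 0 + 0))² = (-9 + 19)² = 10² = 100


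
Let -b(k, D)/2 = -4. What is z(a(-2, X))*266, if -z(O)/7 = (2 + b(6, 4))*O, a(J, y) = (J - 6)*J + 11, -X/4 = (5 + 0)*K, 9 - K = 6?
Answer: -502740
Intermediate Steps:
K = 3 (K = 9 - 1*6 = 9 - 6 = 3)
b(k, D) = 8 (b(k, D) = -2*(-4) = 8)
X = -60 (X = -4*(5 + 0)*3 = -20*3 = -4*15 = -60)
a(J, y) = 11 + J*(-6 + J) (a(J, y) = (-6 + J)*J + 11 = J*(-6 + J) + 11 = 11 + J*(-6 + J))
z(O) = -70*O (z(O) = -7*(2 + 8)*O = -70*O)
z(a(-2, X))*266 = -70*(11 + (-2)² - 6*(-2))*266 = -70*(11 + 4 + 12)*266 = -70*27*266 = -1890*266 = -502740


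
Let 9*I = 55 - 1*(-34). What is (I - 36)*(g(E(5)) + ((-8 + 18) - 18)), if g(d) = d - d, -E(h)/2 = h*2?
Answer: 1880/9 ≈ 208.89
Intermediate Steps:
E(h) = -4*h (E(h) = -2*h*2 = -4*h)
I = 89/9 (I = (55 - 1*(-34))/9 = (55 + 34)/9 = (1/9)*89 = 89/9 ≈ 9.8889)
g(d) = 0
(I - 36)*(g(E(5)) + ((-8 + 18) - 18)) = (89/9 - 36)*(0 + ((-8 + 18) - 18)) = -235*(0 + (10 - 18))/9 = -235*(0 - 8)/9 = -235/9*(-8) = 1880/9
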